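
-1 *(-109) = 109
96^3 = 884736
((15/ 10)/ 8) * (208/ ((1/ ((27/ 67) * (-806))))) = -848718/ 67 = -12667.43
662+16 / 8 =664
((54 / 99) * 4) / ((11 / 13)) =312 / 121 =2.58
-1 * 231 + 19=-212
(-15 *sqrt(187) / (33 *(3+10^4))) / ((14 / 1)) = -5 *sqrt(187) / 1540462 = -0.00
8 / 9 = 0.89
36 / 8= 9 / 2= 4.50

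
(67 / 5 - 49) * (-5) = 178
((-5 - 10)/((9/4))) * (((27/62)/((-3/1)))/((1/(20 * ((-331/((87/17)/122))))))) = -137298800/899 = -152723.92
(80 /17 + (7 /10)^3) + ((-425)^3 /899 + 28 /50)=-1304929904451 /15283000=-85384.41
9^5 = 59049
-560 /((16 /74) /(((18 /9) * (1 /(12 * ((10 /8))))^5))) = -1036 /151875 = -0.01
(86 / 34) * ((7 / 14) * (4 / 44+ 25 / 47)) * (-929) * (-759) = 443771223 / 799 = 555408.29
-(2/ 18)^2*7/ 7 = -1/ 81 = -0.01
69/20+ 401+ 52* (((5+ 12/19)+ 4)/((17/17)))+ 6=346291/380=911.29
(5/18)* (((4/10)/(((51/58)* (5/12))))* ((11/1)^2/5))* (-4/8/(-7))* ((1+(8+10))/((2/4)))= 533368/26775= 19.92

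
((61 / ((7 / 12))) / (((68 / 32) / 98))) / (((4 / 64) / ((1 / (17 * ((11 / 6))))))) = 7870464 / 3179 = 2475.77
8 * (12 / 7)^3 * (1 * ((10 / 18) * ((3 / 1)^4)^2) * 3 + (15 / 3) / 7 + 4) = 1058614272 / 2401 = 440905.57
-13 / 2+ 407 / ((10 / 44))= 17843 / 10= 1784.30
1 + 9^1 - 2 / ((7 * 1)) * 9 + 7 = 101 / 7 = 14.43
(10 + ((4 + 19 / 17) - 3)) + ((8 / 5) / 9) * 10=2126 / 153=13.90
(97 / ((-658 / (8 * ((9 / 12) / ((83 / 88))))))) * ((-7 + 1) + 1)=128040 / 27307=4.69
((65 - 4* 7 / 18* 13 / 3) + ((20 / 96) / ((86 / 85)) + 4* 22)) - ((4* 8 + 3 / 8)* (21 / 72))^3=-695.49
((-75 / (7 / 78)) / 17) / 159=-1950 / 6307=-0.31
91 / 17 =5.35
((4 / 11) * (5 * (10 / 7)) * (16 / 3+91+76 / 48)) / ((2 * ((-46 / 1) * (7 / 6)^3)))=-1057500 / 607453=-1.74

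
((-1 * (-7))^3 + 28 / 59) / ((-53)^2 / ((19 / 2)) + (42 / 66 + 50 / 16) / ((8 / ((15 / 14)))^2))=425029355520 / 365975107339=1.16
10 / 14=5 / 7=0.71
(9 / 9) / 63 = 0.02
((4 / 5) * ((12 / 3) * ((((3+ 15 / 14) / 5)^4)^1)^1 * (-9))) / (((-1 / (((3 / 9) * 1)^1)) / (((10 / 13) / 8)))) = 0.41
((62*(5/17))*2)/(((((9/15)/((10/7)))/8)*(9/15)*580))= 62000/31059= 2.00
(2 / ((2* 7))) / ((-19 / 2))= -2 / 133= -0.02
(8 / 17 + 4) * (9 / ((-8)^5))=-171 / 139264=-0.00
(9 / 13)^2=81 / 169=0.48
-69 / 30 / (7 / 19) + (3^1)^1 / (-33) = -4877 / 770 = -6.33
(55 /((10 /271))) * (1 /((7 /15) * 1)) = 44715 /14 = 3193.93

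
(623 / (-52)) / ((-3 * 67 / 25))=15575 / 10452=1.49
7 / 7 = 1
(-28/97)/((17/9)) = -252/1649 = -0.15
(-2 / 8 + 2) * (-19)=-133 / 4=-33.25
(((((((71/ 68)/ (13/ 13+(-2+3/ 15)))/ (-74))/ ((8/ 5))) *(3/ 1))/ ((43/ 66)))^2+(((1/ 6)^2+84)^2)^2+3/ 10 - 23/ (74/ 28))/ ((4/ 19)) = 372428771189947813915980311/ 1572744498790072320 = 236801827.30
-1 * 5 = -5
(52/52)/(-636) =-1/636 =-0.00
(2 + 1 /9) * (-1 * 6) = -38 /3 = -12.67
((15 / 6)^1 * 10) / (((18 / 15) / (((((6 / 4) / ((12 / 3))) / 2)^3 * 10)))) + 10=46585 / 4096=11.37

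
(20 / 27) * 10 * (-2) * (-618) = 82400 / 9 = 9155.56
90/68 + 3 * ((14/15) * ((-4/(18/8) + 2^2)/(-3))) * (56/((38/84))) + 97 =-921083/5814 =-158.43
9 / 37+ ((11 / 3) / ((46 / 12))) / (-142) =14290 / 60421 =0.24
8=8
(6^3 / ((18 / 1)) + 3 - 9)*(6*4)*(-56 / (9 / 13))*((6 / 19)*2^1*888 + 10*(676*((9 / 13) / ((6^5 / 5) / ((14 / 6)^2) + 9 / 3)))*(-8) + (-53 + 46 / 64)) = -1976472194060 / 447887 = -4412881.36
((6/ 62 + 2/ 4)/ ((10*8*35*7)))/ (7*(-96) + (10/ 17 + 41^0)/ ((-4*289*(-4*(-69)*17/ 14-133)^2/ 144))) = -14558658509/ 321319196453802624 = -0.00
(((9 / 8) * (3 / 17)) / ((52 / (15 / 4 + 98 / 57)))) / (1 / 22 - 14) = -123453 / 82501952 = -0.00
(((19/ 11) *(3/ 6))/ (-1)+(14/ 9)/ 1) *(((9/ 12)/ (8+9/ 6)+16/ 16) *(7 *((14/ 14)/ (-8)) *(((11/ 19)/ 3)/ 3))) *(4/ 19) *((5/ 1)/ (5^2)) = -39319/ 22223160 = -0.00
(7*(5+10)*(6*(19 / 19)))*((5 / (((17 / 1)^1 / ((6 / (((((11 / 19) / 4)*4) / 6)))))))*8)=17236800 / 187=92175.40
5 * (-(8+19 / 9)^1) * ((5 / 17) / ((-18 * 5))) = 455 / 2754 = 0.17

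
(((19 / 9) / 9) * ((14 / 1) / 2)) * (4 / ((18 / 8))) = 2128 / 729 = 2.92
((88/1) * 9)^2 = 627264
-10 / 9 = -1.11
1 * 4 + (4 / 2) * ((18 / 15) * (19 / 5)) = 328 / 25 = 13.12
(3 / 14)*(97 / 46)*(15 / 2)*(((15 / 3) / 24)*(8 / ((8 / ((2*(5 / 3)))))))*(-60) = -181875 / 1288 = -141.21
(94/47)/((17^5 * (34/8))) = 8/24137569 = 0.00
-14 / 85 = -0.16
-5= -5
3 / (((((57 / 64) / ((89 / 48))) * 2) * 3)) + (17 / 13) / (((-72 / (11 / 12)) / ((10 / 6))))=648667 / 640224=1.01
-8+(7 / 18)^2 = -2543 / 324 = -7.85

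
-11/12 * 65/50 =-143/120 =-1.19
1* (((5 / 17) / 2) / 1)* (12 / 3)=0.59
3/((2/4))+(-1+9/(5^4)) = 3134/625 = 5.01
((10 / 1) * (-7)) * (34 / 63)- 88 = -1132 / 9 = -125.78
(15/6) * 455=2275/2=1137.50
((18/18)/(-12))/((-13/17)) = 17/156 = 0.11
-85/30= -17/6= -2.83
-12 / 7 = -1.71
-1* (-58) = 58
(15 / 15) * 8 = 8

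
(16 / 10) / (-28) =-2 / 35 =-0.06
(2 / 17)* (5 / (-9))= -10 / 153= -0.07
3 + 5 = 8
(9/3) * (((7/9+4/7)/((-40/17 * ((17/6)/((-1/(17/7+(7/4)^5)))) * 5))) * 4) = 17408/675285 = 0.03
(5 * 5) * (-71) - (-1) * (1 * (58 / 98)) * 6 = -86801 / 49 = -1771.45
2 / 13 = 0.15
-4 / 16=-0.25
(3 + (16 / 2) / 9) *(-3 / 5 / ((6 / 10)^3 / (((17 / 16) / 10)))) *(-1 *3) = 2975 / 864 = 3.44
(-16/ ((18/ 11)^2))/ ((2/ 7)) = -1694/ 81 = -20.91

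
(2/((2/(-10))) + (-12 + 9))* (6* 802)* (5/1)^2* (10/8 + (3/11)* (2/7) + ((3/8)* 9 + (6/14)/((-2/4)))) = -926219775/154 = -6014414.12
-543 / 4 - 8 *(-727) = 5680.25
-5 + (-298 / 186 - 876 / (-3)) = 26542 / 93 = 285.40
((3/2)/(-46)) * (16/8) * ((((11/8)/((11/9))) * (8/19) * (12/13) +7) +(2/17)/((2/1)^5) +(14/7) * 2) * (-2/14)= 2305941/21633248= 0.11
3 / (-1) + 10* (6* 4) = 237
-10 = -10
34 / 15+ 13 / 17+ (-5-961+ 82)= -224647 / 255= -880.97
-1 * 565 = -565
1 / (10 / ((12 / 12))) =1 / 10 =0.10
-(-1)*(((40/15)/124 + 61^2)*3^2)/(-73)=-1038165/2263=-458.76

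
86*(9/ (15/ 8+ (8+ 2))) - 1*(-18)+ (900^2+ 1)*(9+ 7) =1231209422/ 95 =12960099.18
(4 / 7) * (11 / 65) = 44 / 455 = 0.10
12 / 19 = 0.63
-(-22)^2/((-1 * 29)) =484/29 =16.69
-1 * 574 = -574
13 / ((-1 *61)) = -13 / 61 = -0.21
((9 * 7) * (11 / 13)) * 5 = 3465 / 13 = 266.54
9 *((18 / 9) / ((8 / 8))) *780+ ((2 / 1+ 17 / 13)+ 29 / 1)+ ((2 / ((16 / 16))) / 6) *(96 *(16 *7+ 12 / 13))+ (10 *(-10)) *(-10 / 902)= 103698616 / 5863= 17686.95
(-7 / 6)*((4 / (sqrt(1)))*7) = -98 / 3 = -32.67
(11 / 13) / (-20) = -11 / 260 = -0.04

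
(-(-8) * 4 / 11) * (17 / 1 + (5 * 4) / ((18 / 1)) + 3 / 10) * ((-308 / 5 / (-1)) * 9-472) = 10922944 / 2475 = 4413.31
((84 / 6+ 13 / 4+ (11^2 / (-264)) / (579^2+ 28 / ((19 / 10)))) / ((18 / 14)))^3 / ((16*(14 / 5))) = 4493207362299924226341233584685 / 83349056708610038345417637888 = 53.91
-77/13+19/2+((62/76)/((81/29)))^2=451051519/123163092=3.66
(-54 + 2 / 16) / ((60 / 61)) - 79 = -64211 / 480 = -133.77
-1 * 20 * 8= -160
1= 1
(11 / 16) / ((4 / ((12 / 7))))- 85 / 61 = -7507 / 6832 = -1.10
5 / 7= 0.71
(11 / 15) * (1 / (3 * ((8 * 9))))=11 / 3240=0.00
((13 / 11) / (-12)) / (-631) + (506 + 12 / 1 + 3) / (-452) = -5423657 / 4705998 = -1.15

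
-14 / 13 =-1.08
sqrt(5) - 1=1.24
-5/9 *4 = -2.22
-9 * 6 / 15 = -18 / 5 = -3.60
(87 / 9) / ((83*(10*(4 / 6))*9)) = 29 / 14940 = 0.00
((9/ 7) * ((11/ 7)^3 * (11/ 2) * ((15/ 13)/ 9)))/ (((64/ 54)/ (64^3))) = 24287662080/ 31213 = 778126.49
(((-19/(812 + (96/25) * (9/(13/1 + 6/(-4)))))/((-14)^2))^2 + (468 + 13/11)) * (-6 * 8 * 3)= -391872672326554331931/5800177877163824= -67562.18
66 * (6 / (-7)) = -396 / 7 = -56.57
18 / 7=2.57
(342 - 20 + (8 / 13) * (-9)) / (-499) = -4114 / 6487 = -0.63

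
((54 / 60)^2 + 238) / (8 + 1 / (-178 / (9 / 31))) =5068283 / 169750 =29.86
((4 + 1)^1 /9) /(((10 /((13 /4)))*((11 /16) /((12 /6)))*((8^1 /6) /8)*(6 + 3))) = 104 /297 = 0.35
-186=-186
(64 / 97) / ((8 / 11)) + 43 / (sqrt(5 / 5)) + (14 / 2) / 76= 324363 / 7372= 44.00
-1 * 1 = -1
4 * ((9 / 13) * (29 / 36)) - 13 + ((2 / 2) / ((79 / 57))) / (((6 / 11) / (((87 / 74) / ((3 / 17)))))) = -297399 / 151996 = -1.96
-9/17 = -0.53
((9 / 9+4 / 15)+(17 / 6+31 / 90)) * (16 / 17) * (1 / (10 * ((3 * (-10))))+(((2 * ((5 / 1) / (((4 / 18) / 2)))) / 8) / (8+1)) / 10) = 1168 / 2295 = 0.51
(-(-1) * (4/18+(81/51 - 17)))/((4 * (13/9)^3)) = -47061/37349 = -1.26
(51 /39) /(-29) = -17 /377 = -0.05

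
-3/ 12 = -1/ 4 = -0.25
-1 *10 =-10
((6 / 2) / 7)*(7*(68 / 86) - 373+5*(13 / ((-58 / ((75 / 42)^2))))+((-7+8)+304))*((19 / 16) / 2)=-1840035411 / 109496576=-16.80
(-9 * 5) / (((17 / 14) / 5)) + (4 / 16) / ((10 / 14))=-62881 / 340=-184.94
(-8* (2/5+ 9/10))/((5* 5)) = -52/125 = -0.42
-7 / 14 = -1 / 2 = -0.50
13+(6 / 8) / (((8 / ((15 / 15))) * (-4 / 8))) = 205 / 16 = 12.81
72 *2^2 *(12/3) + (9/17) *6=19638/17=1155.18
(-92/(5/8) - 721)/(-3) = 1447/5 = 289.40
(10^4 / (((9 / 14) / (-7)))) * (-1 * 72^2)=564480000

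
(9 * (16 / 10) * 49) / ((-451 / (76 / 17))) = -268128 / 38335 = -6.99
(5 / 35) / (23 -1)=1 / 154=0.01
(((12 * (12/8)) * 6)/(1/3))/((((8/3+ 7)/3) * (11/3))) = 8748/319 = 27.42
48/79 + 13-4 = 759/79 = 9.61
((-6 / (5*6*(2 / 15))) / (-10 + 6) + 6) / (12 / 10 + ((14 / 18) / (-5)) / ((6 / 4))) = 6885 / 1184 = 5.82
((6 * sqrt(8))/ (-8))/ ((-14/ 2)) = 3 * sqrt(2)/ 14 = 0.30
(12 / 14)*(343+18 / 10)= 10344 / 35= 295.54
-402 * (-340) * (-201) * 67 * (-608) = 1119127092480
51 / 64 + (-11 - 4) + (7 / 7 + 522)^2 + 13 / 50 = 437624091 / 1600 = 273515.06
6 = 6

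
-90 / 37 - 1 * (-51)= 1797 / 37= 48.57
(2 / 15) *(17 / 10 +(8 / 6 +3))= 181 / 225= 0.80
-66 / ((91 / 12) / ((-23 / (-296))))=-2277 / 3367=-0.68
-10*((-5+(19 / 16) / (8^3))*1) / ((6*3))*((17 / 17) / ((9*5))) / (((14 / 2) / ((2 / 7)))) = 4549 / 1806336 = 0.00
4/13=0.31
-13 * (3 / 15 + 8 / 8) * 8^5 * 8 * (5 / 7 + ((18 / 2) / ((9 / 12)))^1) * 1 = -1819803648 / 35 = -51994389.94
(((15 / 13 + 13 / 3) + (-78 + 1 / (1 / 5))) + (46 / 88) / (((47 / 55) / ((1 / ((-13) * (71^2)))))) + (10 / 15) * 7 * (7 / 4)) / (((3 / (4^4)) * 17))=-46794037568 / 157082601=-297.89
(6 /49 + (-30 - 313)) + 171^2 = 1416008 /49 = 28898.12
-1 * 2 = -2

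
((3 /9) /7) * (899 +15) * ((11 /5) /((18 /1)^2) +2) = 1485707 /17010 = 87.34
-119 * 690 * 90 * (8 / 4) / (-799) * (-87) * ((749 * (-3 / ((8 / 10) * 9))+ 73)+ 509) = -20415902850 / 47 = -434380911.70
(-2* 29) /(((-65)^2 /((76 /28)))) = -1102 /29575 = -0.04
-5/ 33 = -0.15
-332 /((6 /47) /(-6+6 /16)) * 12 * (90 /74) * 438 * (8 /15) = 1845329040 /37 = 49873757.84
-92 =-92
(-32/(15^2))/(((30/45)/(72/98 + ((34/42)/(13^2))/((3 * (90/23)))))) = -0.16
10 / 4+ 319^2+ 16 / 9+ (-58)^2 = 1892327 / 18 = 105129.28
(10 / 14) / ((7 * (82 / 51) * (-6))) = -85 / 8036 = -0.01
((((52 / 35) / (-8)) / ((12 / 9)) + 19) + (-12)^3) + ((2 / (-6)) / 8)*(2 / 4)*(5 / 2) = -1709.19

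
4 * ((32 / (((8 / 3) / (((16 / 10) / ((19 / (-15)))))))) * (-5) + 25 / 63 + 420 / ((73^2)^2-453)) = 2589736779400 / 8498038059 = 304.75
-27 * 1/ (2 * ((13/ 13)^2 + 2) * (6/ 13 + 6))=-39/ 56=-0.70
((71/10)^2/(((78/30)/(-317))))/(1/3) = -4793991/260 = -18438.43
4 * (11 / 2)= 22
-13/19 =-0.68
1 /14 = 0.07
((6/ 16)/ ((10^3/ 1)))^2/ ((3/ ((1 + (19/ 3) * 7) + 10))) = 83/ 32000000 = 0.00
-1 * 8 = -8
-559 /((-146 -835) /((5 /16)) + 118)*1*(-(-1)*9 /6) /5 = 129 /2324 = 0.06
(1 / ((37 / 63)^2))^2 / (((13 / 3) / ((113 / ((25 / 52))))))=21361015116 / 46854025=455.91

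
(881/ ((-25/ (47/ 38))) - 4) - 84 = -125007/ 950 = -131.59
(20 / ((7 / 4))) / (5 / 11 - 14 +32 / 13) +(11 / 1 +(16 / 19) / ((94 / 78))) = 21138709 / 1981567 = 10.67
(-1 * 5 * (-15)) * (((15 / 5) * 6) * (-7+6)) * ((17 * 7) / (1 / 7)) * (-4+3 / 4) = 7309575 / 2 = 3654787.50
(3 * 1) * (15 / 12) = 15 / 4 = 3.75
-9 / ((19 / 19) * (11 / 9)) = -81 / 11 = -7.36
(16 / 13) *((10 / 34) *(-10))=-3.62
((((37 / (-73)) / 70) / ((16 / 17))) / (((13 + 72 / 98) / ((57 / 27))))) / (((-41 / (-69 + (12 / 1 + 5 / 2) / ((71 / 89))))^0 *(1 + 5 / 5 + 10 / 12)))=-4921 / 11790960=-0.00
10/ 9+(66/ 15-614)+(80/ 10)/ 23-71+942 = 272059/ 1035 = 262.86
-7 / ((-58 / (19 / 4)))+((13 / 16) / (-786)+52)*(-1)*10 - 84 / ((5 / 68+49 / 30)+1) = -550.45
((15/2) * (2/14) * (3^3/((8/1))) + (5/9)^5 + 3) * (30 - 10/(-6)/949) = 3767254968235/18828600336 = 200.08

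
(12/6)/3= 2/3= 0.67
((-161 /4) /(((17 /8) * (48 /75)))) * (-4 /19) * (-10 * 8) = -161000 /323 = -498.45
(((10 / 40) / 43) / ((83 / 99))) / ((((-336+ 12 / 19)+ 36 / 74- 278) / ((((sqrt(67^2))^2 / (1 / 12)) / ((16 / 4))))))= -0.15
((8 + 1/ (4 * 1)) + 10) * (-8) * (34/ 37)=-134.16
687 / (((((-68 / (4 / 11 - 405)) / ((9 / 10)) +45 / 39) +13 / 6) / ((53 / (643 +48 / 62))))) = 1175622128694 / 72901064999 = 16.13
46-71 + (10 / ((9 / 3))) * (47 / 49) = -3205 / 147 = -21.80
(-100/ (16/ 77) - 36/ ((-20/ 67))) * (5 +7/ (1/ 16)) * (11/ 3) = -3094377/ 20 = -154718.85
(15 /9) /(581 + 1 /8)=40 /13947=0.00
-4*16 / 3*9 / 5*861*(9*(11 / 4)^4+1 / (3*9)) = -1021151453 / 60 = -17019190.88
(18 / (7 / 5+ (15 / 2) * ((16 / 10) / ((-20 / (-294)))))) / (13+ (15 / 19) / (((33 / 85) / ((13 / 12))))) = 225720 / 33896681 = 0.01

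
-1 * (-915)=915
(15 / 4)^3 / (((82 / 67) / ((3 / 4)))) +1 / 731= 495913117 / 15345152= 32.32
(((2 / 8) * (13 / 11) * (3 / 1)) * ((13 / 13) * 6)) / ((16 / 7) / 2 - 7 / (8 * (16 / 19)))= 17472 / 341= 51.24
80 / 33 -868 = -28564 / 33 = -865.58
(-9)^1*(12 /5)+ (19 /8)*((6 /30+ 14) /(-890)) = -770309 /35600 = -21.64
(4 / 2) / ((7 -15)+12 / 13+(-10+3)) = -26 / 183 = -0.14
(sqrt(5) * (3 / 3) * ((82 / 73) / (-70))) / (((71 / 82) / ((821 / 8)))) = -1380101 * sqrt(5) / 725620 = -4.25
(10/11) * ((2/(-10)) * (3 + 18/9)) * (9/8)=-45/44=-1.02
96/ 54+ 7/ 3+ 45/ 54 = 89/ 18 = 4.94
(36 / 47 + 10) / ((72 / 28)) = 1771 / 423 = 4.19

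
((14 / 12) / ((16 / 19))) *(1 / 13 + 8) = 11.19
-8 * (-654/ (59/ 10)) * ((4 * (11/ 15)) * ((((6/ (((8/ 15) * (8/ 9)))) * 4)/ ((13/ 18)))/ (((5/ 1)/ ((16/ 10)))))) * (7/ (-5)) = -1566335232/ 19175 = -81686.32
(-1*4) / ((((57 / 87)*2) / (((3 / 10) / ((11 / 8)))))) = -696 / 1045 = -0.67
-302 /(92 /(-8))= 604 /23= 26.26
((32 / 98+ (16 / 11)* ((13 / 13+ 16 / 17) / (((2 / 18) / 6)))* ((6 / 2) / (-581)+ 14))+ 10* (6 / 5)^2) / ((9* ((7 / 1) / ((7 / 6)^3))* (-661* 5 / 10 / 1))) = -185683802 / 1133195265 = -0.16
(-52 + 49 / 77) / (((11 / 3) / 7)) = -11865 / 121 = -98.06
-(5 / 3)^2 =-25 / 9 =-2.78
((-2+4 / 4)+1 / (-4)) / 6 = -5 / 24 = -0.21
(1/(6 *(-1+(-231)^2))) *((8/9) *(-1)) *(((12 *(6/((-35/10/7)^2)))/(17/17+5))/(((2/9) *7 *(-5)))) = 2/116725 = 0.00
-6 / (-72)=1 / 12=0.08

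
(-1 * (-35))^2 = 1225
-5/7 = -0.71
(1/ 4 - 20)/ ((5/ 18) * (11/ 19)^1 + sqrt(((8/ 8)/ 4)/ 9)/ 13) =-175617/ 1544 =-113.74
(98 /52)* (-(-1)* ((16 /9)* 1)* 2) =784 /117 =6.70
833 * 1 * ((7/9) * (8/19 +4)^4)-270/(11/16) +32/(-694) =122927804170672/497435257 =247123.22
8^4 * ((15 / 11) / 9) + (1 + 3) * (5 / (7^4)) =49173140 / 79233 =620.61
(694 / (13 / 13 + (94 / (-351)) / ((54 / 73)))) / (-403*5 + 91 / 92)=-7757532 / 14362273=-0.54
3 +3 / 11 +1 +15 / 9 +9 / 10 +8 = 4897 / 330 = 14.84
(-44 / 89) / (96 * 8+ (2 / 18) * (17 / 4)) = -144 / 223835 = -0.00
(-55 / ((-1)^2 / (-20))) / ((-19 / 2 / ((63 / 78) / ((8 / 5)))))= -28875 / 494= -58.45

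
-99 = -99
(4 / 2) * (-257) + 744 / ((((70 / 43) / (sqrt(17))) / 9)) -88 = -602 + 143964 * sqrt(17) / 35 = 16357.39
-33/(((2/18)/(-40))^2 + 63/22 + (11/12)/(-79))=-3716539200/321203669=-11.57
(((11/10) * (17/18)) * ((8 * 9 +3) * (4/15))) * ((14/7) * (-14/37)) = -5236/333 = -15.72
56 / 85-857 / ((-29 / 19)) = 1385679 / 2465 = 562.14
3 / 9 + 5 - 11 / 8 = 95 / 24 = 3.96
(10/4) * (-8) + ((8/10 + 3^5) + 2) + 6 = 1159/5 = 231.80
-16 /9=-1.78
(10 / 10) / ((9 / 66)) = 22 / 3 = 7.33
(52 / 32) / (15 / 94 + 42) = 611 / 15852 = 0.04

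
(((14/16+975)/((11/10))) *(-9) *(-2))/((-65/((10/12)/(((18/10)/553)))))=-107931775/1716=-62897.30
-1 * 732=-732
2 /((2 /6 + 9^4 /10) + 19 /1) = 60 /20263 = 0.00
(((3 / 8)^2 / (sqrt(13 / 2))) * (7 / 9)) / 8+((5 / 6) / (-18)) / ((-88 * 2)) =5 / 19008+7 * sqrt(26) / 6656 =0.01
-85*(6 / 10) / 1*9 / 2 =-459 / 2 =-229.50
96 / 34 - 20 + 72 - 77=-377 / 17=-22.18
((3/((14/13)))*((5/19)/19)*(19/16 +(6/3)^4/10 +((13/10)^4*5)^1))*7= 4.61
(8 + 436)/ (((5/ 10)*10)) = 444/ 5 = 88.80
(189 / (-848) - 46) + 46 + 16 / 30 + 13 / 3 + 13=224429 / 12720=17.64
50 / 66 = 25 / 33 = 0.76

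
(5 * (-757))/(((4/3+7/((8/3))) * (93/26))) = -157456/589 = -267.33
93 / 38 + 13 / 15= 1889 / 570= 3.31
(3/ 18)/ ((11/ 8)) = 4/ 33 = 0.12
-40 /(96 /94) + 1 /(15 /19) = -379 /10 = -37.90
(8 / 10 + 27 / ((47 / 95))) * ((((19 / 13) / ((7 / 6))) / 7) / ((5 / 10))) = 32604 / 1645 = 19.82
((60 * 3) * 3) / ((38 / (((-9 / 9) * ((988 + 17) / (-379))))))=271350 / 7201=37.68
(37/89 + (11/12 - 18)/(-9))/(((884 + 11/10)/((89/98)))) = 111205/46839492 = 0.00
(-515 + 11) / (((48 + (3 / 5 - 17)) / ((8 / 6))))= -1680 / 79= -21.27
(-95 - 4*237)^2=1087849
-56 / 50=-28 / 25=-1.12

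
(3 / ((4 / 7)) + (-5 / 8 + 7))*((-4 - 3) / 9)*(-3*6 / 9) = 217 / 12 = 18.08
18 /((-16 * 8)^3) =-9 /1048576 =-0.00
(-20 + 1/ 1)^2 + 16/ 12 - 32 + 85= 1246/ 3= 415.33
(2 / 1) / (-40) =-1 / 20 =-0.05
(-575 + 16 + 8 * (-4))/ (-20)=591/ 20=29.55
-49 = -49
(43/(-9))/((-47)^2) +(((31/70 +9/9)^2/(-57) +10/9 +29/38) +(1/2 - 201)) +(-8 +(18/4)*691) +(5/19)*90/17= 30461157103997/10488552900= 2904.23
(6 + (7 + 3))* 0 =0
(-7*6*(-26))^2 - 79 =1192385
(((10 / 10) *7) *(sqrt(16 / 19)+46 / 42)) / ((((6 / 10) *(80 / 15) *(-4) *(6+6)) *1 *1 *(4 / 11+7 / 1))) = -1265 / 186624 -385 *sqrt(19) / 295488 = -0.01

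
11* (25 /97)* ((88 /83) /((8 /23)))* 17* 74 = 87525350 /8051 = 10871.36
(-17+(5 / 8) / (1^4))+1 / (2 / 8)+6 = -51 / 8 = -6.38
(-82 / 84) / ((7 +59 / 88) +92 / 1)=-0.01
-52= -52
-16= -16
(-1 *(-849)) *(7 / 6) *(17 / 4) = 33677 / 8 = 4209.62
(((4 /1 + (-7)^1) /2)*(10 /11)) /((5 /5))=-15 /11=-1.36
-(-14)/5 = 14/5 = 2.80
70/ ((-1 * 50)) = -7/ 5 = -1.40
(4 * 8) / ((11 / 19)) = 608 / 11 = 55.27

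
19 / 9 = 2.11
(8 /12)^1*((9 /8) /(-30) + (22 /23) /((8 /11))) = 2351 /2760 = 0.85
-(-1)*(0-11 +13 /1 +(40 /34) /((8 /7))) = 103 /34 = 3.03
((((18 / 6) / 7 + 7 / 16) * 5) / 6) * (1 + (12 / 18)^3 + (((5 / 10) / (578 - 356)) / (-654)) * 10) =273833425 / 292699008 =0.94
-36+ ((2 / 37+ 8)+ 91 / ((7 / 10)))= 3776 / 37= 102.05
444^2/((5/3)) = 591408/5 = 118281.60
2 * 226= 452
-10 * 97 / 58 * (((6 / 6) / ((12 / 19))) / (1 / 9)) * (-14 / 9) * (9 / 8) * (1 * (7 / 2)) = 1459.70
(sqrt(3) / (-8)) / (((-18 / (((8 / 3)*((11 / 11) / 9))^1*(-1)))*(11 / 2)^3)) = -4*sqrt(3) / 323433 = -0.00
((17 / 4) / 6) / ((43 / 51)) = 289 / 344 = 0.84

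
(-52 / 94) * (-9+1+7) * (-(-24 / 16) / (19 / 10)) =390 / 893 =0.44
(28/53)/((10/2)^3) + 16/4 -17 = -86097/6625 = -13.00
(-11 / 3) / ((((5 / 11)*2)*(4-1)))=-121 / 90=-1.34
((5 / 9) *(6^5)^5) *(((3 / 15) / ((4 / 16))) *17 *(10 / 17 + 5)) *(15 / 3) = 6001949695207381401600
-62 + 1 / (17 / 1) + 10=-883 / 17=-51.94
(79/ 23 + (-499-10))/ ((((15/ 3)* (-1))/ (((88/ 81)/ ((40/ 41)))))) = 582692/ 5175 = 112.60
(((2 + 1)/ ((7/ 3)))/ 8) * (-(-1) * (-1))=-9/ 56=-0.16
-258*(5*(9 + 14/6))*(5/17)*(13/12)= -4658.33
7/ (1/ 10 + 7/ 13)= 910/ 83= 10.96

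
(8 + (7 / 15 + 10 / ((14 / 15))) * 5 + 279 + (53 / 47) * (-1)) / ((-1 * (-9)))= 37.98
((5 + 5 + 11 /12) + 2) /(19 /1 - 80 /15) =155 /164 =0.95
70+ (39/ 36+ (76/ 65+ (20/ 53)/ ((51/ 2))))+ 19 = 91.27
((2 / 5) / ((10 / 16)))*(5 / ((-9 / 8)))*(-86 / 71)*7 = 77056 / 3195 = 24.12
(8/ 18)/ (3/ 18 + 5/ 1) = 8/ 93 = 0.09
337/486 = 0.69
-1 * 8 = -8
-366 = -366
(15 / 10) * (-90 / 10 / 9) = -1.50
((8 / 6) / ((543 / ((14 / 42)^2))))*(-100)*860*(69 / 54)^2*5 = -227470000 / 1187541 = -191.55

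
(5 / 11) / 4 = 0.11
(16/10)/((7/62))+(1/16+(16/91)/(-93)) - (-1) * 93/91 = 10327579/677040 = 15.25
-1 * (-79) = 79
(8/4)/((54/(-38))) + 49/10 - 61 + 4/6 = -15347/270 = -56.84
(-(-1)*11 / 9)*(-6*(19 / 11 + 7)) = -64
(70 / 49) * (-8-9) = -170 / 7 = -24.29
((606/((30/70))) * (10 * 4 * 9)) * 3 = 1527120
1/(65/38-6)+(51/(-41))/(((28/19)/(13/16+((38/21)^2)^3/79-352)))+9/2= 2030751136171663405/6761936375756352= 300.32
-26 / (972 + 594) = -13 / 783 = -0.02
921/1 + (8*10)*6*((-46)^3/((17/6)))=-280312023/17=-16488942.53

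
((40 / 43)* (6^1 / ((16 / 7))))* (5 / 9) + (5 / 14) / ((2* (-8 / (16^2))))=-3935 / 903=-4.36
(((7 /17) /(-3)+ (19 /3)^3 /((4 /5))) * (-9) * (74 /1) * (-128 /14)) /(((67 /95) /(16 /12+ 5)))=1245434462560 /71757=17356278.31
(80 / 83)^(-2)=6889 / 6400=1.08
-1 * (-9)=9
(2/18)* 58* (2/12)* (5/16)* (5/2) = 0.84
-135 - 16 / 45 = -6091 / 45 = -135.36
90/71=1.27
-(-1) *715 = 715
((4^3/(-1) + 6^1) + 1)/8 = -57/8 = -7.12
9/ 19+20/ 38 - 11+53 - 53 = -10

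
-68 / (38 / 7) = -238 / 19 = -12.53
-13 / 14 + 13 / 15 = -13 / 210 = -0.06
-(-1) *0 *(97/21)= 0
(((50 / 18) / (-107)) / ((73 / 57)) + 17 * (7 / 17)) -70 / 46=2941633 / 538959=5.46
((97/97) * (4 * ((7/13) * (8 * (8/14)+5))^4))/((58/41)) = 1652391922/828269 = 1994.99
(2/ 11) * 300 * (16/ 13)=9600/ 143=67.13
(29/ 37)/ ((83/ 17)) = 493/ 3071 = 0.16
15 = 15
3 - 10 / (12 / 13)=-47 / 6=-7.83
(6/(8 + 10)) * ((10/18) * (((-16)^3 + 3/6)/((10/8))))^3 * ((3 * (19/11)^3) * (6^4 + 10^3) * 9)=-69236236282685135552/107811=-642200112072841.69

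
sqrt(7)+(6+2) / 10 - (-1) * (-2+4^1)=sqrt(7)+14 / 5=5.45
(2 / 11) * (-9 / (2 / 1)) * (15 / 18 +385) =-6945 / 22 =-315.68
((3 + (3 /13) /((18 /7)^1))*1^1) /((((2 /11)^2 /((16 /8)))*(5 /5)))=29161 /156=186.93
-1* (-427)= 427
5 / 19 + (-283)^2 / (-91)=-1521236 / 1729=-879.84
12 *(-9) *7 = -756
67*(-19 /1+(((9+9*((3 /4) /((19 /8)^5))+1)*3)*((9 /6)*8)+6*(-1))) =56109537863 /2476099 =22660.46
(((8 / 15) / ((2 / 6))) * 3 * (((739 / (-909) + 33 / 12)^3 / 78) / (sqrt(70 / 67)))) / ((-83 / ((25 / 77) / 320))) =-349359908507 * sqrt(4690) / 4473030053962229760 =-0.00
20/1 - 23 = -3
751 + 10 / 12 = 4511 / 6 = 751.83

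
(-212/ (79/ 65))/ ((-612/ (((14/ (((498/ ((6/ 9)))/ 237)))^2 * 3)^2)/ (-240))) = -5220025563334400/ 21783369339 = -239633.52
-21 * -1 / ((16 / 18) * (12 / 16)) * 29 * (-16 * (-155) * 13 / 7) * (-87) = -366036840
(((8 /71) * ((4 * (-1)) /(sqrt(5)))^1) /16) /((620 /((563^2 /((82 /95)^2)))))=-114425809 * sqrt(5) /29599048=-8.64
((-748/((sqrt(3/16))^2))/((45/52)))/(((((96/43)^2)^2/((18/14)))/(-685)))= 1138621416647/6967296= 163423.72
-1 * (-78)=78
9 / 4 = 2.25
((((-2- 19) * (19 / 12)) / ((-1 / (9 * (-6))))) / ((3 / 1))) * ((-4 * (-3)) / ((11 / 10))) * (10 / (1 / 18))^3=-418854240000 / 11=-38077658181.82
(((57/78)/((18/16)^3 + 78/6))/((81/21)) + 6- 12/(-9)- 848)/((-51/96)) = 9961542592/6295185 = 1582.41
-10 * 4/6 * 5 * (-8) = 800/3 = 266.67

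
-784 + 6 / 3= -782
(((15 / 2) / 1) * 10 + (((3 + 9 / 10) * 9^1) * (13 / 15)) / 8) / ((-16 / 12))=-94563 / 1600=-59.10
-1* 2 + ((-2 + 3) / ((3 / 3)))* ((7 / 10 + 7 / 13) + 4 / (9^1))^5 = 25210801495180849 / 2192448035700000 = 11.50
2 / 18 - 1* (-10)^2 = -899 / 9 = -99.89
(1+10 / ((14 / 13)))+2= 12.29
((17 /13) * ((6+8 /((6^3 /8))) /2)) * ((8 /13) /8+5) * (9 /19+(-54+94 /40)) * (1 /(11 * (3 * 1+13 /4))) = -11240366 /722475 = -15.56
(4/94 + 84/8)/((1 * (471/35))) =34685/44274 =0.78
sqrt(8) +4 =6.83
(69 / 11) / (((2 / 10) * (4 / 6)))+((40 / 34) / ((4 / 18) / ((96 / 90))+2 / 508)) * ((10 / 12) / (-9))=101338085 / 2177802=46.53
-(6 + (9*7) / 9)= -13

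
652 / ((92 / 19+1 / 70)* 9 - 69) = -867160 / 33639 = -25.78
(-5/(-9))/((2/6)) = 5/3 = 1.67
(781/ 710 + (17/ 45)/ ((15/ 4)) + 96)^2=17218950841/ 1822500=9447.98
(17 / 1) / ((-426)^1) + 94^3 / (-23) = -353829175 / 9798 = -36112.39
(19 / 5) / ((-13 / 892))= -260.74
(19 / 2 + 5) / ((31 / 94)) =1363 / 31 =43.97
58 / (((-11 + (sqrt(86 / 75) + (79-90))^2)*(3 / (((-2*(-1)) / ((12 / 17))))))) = 677875*sqrt(258) / 99550644 + 12842650 / 24887661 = 0.63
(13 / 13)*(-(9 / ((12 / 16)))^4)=-20736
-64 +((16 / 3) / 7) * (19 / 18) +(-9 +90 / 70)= -13402 / 189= -70.91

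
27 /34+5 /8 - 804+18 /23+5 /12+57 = -6985277 /9384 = -744.38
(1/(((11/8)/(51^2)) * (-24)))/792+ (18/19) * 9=464957/55176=8.43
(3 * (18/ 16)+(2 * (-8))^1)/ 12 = -101/ 96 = -1.05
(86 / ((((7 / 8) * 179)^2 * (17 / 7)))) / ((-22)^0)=5504 / 3812879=0.00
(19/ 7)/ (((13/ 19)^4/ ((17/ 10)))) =42093683/ 1999270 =21.05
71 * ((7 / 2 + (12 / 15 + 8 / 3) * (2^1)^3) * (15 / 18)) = 66527 / 36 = 1847.97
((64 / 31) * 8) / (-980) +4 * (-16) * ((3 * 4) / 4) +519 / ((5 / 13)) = 1758065 / 1519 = 1157.38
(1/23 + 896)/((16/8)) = 20609/46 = 448.02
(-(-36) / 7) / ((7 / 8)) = 288 / 49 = 5.88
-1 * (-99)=99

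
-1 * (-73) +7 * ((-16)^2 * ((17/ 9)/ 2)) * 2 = 31121/ 9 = 3457.89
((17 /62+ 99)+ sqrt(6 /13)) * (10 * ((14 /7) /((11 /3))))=60 * sqrt(78) /143+ 184650 /341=545.20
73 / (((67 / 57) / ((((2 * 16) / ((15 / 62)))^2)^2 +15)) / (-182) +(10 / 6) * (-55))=-0.80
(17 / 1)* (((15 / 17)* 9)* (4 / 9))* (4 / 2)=120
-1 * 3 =-3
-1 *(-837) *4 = 3348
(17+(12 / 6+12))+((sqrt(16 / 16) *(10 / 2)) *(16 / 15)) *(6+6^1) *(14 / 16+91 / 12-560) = -105803 / 3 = -35267.67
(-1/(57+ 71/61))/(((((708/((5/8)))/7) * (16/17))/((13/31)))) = -471835/9967552512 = -0.00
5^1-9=-4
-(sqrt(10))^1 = -sqrt(10) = -3.16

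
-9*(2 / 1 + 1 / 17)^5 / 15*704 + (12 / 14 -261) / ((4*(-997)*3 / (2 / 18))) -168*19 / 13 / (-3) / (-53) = -3840801881658428801 / 245787350402412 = -15626.52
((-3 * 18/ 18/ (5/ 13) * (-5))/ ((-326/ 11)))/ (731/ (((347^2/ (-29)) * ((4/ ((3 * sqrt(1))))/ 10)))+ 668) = -51655461/ 26169395557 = -0.00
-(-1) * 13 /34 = 13 /34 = 0.38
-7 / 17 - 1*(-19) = 316 / 17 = 18.59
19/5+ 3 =34/5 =6.80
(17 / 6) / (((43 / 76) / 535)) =345610 / 129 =2679.15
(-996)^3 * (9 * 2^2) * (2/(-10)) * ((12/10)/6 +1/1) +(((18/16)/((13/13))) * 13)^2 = 13658775009489/1600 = 8536734380.93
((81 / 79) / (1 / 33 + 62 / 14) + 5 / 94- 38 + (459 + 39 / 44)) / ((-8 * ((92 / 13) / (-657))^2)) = -2591129730895680429 / 5697056104960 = -454819.06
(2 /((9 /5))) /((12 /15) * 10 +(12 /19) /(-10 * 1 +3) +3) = 1330 /13059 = 0.10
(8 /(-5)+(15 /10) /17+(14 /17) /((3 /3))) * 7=-819 /170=-4.82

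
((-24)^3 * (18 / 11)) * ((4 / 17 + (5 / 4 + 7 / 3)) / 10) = -8076672 / 935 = -8638.15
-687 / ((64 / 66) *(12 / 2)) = -7557 / 64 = -118.08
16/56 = 2/7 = 0.29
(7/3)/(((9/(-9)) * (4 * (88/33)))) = -7/32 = -0.22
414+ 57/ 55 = 22827/ 55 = 415.04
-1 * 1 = -1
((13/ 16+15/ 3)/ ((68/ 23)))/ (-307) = -2139/ 334016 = -0.01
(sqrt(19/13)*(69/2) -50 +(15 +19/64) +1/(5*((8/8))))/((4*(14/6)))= -33123/8960 +207*sqrt(247)/728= 0.77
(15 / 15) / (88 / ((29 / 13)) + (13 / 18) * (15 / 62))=10788 / 427453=0.03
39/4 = 9.75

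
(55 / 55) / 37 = 1 / 37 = 0.03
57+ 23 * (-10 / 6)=56 / 3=18.67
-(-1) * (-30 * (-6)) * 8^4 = 737280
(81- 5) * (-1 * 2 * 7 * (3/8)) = -399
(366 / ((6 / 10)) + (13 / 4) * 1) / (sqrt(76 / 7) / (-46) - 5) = -45417295 / 370224 + 56419 * sqrt(133) / 370224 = -120.92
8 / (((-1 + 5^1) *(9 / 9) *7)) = 2 / 7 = 0.29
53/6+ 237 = 1475/6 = 245.83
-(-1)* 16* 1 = 16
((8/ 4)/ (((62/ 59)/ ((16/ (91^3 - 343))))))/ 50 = 118/ 145937925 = 0.00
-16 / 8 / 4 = -1 / 2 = -0.50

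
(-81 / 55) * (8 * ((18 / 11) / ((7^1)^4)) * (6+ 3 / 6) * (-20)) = 303264 / 290521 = 1.04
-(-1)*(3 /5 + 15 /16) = 123 /80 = 1.54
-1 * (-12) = 12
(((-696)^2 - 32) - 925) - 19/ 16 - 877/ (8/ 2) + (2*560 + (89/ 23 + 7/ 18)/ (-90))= 72188793103/ 149040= 484358.52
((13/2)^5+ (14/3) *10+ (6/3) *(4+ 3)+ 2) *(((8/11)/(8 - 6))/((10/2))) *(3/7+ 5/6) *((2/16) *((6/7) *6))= 242263/352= 688.25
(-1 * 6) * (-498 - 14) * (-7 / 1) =-21504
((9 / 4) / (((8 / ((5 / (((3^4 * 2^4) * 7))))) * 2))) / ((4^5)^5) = 5 / 72634054790231359488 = 0.00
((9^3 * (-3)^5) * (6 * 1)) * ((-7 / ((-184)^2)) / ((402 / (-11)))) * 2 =-13640319 / 1134176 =-12.03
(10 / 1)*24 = 240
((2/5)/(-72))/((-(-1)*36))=-1/6480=-0.00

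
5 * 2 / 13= 10 / 13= 0.77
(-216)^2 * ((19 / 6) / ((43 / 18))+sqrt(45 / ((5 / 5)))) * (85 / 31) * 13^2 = 38202166080 / 1333+2010640320 * sqrt(5) / 31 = 173688738.74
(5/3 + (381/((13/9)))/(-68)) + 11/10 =-14749/13260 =-1.11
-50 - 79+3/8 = -1029/8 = -128.62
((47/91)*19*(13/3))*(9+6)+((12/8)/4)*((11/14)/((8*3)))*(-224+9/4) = 325189/512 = 635.13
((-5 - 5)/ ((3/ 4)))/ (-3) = 40/ 9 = 4.44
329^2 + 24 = 108265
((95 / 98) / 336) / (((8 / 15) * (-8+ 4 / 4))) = -475 / 614656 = -0.00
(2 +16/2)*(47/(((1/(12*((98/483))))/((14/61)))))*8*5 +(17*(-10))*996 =-222816760/1403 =-158814.51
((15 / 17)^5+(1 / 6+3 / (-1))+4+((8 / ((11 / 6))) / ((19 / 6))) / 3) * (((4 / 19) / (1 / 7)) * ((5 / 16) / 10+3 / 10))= 1427364873683 / 1353180515280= 1.05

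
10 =10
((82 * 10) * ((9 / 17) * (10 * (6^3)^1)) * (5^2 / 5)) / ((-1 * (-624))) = 1660500 / 221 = 7513.57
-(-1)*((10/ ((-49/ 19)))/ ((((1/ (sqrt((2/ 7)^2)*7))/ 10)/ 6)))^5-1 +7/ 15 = -92419899955202259801992/ 4237128735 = -21811916921896.94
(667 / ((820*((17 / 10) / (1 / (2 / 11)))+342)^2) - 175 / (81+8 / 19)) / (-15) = 0.14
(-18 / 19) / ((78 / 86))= -258 / 247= -1.04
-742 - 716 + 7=-1451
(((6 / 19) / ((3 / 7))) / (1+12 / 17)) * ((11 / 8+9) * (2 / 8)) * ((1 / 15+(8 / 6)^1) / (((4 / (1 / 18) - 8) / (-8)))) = -69139 / 352640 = -0.20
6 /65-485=-31519 /65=-484.91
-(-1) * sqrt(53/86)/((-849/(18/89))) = -3 * sqrt(4558)/1083041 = -0.00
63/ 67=0.94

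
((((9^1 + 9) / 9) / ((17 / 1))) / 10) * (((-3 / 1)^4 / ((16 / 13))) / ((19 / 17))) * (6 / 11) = 3159 / 8360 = 0.38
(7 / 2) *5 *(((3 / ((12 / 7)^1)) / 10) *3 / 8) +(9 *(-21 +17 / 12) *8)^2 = 1988101.15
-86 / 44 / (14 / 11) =-43 / 28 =-1.54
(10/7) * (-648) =-6480/7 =-925.71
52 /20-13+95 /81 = -3737 /405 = -9.23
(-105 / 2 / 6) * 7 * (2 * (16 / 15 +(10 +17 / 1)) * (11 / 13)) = -226919 / 78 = -2909.22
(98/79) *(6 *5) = 2940/79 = 37.22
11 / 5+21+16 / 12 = 368 / 15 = 24.53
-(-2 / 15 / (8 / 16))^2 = -16 / 225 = -0.07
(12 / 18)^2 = 4 / 9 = 0.44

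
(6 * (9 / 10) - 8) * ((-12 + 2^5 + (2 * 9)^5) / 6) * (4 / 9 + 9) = -7733313.85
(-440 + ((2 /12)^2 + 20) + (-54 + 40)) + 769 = 335.03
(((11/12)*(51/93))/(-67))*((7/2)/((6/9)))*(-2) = 1309/16616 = 0.08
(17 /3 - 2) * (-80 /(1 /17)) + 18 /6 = -14951 /3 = -4983.67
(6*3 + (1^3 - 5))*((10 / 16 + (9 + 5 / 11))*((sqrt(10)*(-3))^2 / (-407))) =-279405 / 8954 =-31.20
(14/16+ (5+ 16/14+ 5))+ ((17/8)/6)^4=447155143/37158912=12.03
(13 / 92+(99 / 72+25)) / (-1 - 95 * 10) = -0.03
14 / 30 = 7 / 15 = 0.47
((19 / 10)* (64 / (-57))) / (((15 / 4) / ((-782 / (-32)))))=-3128 / 225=-13.90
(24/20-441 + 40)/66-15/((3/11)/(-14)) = 763.94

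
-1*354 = -354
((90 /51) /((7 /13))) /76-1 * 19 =-85723 /4522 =-18.96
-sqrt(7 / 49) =-sqrt(7) / 7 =-0.38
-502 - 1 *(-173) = -329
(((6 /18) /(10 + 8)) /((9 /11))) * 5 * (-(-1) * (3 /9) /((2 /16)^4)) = 112640 /729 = 154.51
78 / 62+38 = 1217 / 31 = 39.26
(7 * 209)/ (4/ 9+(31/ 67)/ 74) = 9325998/ 2873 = 3246.08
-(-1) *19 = 19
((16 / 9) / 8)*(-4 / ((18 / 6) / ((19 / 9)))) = -152 / 243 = -0.63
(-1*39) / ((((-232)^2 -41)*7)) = -39 / 376481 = -0.00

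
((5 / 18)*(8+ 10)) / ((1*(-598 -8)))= -5 / 606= -0.01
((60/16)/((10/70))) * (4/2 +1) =315/4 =78.75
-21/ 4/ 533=-0.01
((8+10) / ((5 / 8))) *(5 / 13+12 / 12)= 39.88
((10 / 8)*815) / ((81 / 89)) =362675 / 324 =1119.37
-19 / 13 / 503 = -0.00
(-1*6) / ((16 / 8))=-3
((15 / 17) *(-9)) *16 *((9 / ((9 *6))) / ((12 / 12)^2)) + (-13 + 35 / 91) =-7468 / 221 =-33.79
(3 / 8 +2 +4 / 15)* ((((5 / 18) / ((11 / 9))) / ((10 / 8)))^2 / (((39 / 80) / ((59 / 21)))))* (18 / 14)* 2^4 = 2393984 / 231231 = 10.35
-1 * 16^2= -256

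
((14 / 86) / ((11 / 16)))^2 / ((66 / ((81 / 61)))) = 169344 / 150122159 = 0.00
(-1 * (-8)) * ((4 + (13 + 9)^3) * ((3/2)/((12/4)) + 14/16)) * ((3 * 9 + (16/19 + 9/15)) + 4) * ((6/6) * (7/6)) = 1263934364/285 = 4434857.42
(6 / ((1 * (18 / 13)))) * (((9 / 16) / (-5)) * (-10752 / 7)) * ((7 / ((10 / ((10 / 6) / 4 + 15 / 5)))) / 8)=11193 / 50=223.86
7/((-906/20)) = -70/453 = -0.15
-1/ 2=-0.50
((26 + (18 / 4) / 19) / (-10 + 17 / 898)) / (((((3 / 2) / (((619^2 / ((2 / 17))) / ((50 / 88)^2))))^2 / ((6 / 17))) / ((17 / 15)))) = -142377918598311432583596544 / 2993501953125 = -47562326942756.51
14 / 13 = 1.08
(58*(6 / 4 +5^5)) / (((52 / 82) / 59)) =33742631 / 2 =16871315.50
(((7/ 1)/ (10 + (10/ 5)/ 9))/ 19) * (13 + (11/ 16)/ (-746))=9774891/ 20864128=0.47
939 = 939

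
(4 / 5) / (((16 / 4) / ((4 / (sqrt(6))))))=2 * sqrt(6) / 15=0.33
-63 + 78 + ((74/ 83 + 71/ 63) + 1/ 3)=90733/ 5229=17.35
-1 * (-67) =67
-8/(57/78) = -208/19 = -10.95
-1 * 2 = -2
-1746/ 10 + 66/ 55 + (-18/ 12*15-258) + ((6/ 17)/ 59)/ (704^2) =-564087456753/ 1242757120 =-453.90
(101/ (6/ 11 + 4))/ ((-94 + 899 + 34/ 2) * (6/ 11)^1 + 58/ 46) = 281083/ 5687750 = 0.05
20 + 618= 638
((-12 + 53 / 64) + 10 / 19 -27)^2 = 2095533729 / 1478656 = 1417.19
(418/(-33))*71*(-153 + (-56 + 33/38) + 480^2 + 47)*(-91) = 18842595499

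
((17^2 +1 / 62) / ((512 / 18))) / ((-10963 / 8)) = -161271 / 21750592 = -0.01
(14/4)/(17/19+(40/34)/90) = 2907/754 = 3.86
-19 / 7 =-2.71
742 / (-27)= -742 / 27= -27.48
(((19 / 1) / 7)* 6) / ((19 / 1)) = 6 / 7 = 0.86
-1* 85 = -85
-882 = -882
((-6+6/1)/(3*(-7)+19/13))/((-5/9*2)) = 0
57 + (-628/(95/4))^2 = 6824569/9025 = 756.18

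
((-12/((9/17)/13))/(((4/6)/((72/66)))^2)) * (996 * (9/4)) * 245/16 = -3276151515/121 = -27075632.36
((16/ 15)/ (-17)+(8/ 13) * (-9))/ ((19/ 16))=-297088/ 62985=-4.72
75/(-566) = -75/566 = -0.13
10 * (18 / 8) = 45 / 2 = 22.50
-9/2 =-4.50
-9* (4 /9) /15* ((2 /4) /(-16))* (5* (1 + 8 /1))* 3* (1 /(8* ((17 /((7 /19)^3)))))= 3087 /7462592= 0.00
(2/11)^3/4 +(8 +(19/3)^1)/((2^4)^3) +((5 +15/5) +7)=245411729/16355328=15.01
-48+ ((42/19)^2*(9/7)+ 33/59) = -876627/21299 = -41.16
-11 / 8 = -1.38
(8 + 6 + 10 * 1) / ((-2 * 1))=-12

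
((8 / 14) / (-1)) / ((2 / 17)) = -34 / 7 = -4.86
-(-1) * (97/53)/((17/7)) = 679/901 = 0.75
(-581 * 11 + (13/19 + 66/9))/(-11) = 363830/627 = 580.27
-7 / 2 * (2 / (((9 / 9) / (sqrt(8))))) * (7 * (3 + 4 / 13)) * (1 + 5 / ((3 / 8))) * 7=-1268414 * sqrt(2) / 39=-45995.08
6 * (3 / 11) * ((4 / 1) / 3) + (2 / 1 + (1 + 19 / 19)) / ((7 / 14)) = 112 / 11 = 10.18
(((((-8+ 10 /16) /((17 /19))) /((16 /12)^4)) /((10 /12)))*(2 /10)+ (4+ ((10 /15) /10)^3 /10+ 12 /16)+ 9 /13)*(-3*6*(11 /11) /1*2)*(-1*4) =18393296827 /26520000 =693.56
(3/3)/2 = 1/2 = 0.50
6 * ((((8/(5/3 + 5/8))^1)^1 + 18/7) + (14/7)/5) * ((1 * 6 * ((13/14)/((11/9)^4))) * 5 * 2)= 7639523424/7891499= 968.07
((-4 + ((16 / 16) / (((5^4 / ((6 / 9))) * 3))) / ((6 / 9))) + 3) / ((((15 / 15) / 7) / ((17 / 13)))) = -223006 / 24375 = -9.15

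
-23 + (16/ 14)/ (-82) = -6605/ 287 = -23.01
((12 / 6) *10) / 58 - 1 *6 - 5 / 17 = -2933 / 493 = -5.95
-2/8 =-1/4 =-0.25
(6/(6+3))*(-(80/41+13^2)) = -14018/123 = -113.97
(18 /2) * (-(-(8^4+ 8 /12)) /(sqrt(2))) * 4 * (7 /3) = 243329.59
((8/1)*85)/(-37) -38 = -2086/37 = -56.38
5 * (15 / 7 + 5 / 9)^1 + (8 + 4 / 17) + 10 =33980 / 1071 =31.73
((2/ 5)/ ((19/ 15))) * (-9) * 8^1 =-432/ 19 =-22.74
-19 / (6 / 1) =-19 / 6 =-3.17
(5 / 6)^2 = 25 / 36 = 0.69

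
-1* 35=-35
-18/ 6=-3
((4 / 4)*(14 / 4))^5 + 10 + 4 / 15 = 257033 / 480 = 535.49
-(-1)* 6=6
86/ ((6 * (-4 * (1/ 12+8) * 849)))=-43/ 82353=-0.00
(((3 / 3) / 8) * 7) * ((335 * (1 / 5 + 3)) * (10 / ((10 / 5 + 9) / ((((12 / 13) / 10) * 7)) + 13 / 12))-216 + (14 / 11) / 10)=73424323 / 223080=329.14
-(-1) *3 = 3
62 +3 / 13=809 / 13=62.23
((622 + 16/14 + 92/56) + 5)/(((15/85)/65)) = 3247595/14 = 231971.07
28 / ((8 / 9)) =63 / 2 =31.50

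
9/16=0.56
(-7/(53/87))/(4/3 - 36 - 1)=1827/5671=0.32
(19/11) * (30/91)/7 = 570/7007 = 0.08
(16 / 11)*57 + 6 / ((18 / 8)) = 2824 / 33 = 85.58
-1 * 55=-55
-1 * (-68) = 68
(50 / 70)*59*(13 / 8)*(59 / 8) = 226265 / 448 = 505.06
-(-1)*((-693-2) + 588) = -107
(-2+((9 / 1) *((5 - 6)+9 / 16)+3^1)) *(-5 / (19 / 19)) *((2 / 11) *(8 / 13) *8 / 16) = 0.82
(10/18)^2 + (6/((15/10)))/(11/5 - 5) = -635/567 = -1.12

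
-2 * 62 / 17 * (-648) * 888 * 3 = 214057728 / 17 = 12591631.06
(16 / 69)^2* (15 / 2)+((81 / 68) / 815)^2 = 1965691308307 / 4874274346800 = 0.40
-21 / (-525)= 1 / 25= 0.04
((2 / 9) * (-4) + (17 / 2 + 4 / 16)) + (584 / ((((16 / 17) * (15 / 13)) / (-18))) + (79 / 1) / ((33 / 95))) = -18700139 / 1980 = -9444.51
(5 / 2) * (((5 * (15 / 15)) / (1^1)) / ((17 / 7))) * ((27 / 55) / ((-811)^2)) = 945 / 245987654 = 0.00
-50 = -50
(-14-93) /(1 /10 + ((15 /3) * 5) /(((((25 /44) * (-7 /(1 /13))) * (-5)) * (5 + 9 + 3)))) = -331058 /327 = -1012.41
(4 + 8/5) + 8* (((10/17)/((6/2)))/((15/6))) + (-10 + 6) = 568/255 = 2.23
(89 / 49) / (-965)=-89 / 47285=-0.00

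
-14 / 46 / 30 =-7 / 690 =-0.01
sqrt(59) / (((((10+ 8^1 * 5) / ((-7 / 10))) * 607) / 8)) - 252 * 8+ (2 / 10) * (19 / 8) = -80621 / 40 - 14 * sqrt(59) / 75875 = -2015.53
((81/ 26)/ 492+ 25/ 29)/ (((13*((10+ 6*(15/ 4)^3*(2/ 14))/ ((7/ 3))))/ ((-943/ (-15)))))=484082564/ 2727038925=0.18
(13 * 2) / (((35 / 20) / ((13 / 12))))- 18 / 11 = 3340 / 231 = 14.46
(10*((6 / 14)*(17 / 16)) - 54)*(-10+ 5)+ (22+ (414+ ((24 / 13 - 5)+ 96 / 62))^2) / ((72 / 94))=18197059946579 / 81854136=222310.82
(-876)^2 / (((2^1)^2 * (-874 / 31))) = -2973582 / 437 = -6804.54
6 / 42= 1 / 7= 0.14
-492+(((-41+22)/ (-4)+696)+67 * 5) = 2175/ 4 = 543.75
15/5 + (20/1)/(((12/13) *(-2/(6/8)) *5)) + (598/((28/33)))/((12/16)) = 52701/56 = 941.09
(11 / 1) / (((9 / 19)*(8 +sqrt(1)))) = 209 / 81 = 2.58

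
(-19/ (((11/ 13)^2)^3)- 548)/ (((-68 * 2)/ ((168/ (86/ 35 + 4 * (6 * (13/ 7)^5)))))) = 1875074701163265/ 1348065767939902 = 1.39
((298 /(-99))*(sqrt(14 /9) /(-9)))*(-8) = -2384*sqrt(14) /2673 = -3.34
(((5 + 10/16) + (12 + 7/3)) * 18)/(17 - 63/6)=1437/26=55.27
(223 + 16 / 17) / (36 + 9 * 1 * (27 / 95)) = 40185 / 6919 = 5.81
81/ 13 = 6.23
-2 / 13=-0.15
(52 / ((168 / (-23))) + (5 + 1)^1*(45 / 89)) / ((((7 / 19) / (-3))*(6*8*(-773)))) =-0.00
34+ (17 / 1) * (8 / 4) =68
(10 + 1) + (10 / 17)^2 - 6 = 5.35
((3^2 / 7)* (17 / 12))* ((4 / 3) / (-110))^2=17 / 63525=0.00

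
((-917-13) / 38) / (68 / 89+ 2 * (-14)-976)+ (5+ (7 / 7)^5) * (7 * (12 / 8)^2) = 160357989 / 1696472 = 94.52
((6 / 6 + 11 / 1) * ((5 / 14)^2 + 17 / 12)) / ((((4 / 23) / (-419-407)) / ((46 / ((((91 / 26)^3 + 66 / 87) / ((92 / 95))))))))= -604880166272 / 6731795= -89854.22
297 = 297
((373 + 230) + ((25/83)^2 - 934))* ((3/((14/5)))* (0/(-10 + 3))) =0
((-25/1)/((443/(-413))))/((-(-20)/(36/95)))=3717/8417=0.44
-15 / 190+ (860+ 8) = 32981 / 38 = 867.92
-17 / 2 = -8.50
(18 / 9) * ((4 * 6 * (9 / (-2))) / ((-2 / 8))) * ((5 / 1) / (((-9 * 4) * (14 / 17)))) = -1020 / 7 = -145.71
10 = 10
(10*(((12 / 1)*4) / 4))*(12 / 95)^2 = 3456 / 1805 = 1.91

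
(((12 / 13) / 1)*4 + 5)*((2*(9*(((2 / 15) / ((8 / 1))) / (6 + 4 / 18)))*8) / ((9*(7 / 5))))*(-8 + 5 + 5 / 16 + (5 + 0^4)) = 12543 / 20384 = 0.62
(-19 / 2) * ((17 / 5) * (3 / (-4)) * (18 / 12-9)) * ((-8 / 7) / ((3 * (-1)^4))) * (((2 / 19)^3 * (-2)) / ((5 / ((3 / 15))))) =-408 / 63175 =-0.01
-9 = -9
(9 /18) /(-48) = -0.01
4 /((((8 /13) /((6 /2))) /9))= 351 /2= 175.50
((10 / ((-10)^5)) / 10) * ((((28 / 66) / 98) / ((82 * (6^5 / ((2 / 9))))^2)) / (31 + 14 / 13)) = -13 / 79307319421409587200000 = -0.00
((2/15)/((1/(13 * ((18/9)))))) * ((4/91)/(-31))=-16/3255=-0.00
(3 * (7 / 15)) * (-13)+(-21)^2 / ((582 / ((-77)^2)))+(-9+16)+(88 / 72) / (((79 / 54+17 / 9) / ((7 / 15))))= 786828007 / 175570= 4481.56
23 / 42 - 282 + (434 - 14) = 5819 / 42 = 138.55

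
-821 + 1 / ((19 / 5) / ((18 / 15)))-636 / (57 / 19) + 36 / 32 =-156797 / 152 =-1031.56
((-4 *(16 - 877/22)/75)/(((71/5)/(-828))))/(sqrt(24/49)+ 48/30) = -14200200/247577+ 2535750 *sqrt(6)/247577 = -32.27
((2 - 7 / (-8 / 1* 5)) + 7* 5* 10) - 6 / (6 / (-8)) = 14407 / 40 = 360.18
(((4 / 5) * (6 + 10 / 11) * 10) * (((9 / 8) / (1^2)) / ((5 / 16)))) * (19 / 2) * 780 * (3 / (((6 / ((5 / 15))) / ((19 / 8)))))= 6420024 / 11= 583638.55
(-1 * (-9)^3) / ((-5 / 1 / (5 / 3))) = -243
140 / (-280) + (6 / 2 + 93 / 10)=59 / 5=11.80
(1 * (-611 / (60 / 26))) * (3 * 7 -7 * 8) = 55601 / 6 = 9266.83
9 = 9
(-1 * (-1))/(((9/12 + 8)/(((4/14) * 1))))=8/245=0.03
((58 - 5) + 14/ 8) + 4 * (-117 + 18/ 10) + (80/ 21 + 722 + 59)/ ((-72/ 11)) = -3976193/ 7560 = -525.95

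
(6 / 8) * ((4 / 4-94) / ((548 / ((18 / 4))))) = -2511 / 4384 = -0.57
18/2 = 9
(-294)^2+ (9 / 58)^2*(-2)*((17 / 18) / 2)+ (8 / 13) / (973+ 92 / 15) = 111034254165765 / 1284583768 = 86435.98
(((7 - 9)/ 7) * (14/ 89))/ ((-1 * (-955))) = -0.00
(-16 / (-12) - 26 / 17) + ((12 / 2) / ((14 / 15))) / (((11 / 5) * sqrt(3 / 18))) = -10 / 51 + 225 * sqrt(6) / 77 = 6.96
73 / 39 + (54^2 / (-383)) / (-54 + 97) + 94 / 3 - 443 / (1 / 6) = -2624.97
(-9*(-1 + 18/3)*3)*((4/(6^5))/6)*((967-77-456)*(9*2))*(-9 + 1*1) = 2170/3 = 723.33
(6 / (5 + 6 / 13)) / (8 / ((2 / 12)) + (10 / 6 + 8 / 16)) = 468 / 21371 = 0.02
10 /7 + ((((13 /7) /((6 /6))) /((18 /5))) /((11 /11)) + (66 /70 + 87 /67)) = 176683 /42210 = 4.19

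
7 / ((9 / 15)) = 11.67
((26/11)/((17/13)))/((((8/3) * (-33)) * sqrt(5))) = -169 * sqrt(5)/41140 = -0.01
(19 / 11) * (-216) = -4104 / 11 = -373.09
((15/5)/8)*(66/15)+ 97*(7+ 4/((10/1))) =14389/20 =719.45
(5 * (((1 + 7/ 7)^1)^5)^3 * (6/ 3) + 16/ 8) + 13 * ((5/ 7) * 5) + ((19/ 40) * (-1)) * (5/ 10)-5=183524987/ 560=327723.19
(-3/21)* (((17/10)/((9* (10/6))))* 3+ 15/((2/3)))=-571/175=-3.26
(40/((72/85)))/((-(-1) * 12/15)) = 2125/36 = 59.03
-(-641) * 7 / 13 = 4487 / 13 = 345.15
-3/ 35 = -0.09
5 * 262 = 1310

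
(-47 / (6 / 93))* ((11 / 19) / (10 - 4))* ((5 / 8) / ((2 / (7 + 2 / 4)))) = -400675 / 2432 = -164.75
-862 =-862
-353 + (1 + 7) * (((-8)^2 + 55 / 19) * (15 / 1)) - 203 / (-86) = 12543775 / 1634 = 7676.73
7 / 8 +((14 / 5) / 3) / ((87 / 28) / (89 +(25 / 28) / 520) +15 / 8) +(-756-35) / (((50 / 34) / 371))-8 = -1816675562917 / 9103400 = -199560.12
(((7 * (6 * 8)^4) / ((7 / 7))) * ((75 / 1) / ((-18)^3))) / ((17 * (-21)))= 204800 / 153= 1338.56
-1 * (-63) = 63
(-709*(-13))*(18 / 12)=27651 / 2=13825.50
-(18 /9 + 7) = -9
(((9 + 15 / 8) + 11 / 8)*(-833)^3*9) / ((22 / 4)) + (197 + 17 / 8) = -1019608805745 / 88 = -11586463701.65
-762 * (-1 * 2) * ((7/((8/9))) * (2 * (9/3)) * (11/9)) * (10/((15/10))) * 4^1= 2346960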